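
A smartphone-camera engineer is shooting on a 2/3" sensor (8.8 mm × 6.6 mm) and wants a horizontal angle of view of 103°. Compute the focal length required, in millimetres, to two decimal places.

3.50 mm

From α = 2·arctan(w/2f) we get f = w / (2·tan(α/2)).
With w = 8.8 mm and α/2 = 51.5°, tan(α/2) ≈ 1.25717, so f ≈ 8.8 / 2.51434 ≈ 3.4999 mm.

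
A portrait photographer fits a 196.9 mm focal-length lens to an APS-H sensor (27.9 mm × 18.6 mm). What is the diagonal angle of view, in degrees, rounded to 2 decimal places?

9.73°

Sensor diagonal = √(27.9² + 18.6²) = √1124.3700 ≈ 33.5316 mm.
Angle of view α = 2·arctan(d/2f) with d = 33.5316 mm and f = 196.9 mm.
d/2f = 0.08515; arctan(0.08515) ≈ 4.8669°, so α ≈ 9.7339°.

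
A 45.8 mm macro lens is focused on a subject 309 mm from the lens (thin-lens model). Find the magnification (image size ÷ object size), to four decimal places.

Thin lens: 1/f = 1/dₒ + 1/dᵢ → 1/dᵢ = 1/45.8 − 1/309 = 0.0185978 mm⁻¹, so dᵢ ≈ 53.7698 mm.
Magnification m = dᵢ/dₒ = 53.7698/309 ≈ 0.17401.

0.1740×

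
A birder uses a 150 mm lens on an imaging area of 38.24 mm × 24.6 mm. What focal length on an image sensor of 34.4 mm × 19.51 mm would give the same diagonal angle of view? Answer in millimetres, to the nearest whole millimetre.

Sensor diagonal = √(38.24² + 24.6²) = √2067.4576 ≈ 45.4693 mm.
Sensor diagonal = √(34.4² + 19.51²) = √1564.0001 ≈ 39.5474 mm.
Equal angle of view means equal diagonal/f ratio, so f₂ = f₁ · (diagonal₂/diagonal₁) = 150 × 39.5474/45.4693.
f₂ = 150 × 0.86976 ≈ 130.464 mm.

130 mm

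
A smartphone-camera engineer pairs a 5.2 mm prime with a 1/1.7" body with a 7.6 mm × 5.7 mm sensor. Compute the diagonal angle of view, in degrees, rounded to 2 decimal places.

84.82°

Sensor diagonal = √(7.6² + 5.7²) = √90.2500 ≈ 9.5000 mm.
Angle of view α = 2·arctan(d/2f) with d = 9.5000 mm and f = 5.2 mm.
d/2f = 0.91346; arctan(0.91346) ≈ 42.4105°, so α ≈ 84.8210°.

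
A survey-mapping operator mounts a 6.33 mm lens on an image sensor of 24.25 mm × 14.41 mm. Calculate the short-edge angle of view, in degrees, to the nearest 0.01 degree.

Angle of view α = 2·arctan(h/2f) with h = 14.41 mm and f = 6.33 mm.
h/2f = 1.13823; arctan(1.13823) ≈ 48.6989°, so α ≈ 97.3977°.

97.40°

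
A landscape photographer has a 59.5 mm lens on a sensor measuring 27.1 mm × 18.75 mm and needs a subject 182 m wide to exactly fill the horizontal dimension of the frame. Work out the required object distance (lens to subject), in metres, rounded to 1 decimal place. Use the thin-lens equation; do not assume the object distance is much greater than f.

W: 182 m = 182000 mm.
Magnification m = w/W = dᵢ/dₒ; combined with 1/f = 1/dₒ + 1/dᵢ this gives dₒ = f·(1 + W/w).
dₒ = 59.5 mm × (1 + 182000/27.1) = 59.5 × 6716.8672 ≈ 399653.596 mm = 399.654 m.

399.7 m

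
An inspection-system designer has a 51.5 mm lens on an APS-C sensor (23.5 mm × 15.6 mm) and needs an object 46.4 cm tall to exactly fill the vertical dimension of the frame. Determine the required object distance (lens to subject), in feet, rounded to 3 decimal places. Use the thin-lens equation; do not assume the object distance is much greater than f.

W: 46.4 cm = 464 mm.
Magnification m = h/W = dᵢ/dₒ; combined with 1/f = 1/dₒ + 1/dᵢ this gives dₒ = f·(1 + W/h).
dₒ = 51.5 mm × (1 + 464/15.6) = 51.5 × 30.7436 ≈ 1583.295 mm = 1583.295/304.8 ft = 5.19454 ft.

5.195 ft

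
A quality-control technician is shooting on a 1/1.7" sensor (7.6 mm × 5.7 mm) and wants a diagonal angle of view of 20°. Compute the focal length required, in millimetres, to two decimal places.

Sensor diagonal = √(7.6² + 5.7²) = √90.2500 ≈ 9.5000 mm.
From α = 2·arctan(d/2f) we get f = d / (2·tan(α/2)).
With d = 9.5000 mm and α/2 = 10°, tan(α/2) ≈ 0.17633, so f ≈ 9.5000 / 0.35265 ≈ 26.9386 mm.

26.94 mm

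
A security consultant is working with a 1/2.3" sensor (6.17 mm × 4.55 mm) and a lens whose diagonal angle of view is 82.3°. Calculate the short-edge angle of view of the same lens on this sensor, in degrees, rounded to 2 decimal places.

54.83°

Sensor diagonal = √(6.17² + 4.55²) = √58.7714 ≈ 7.6663 mm.
From the diagonal AOV: f = 7.6663 / (2·tan(41.15°)) = 7.6663 / 1.74779 ≈ 4.3863 mm.
Short-edge AOV = 2·arctan(4.55 / (2 × 4.3863)) = 2·arctan(0.51866) ≈ 54.8284°.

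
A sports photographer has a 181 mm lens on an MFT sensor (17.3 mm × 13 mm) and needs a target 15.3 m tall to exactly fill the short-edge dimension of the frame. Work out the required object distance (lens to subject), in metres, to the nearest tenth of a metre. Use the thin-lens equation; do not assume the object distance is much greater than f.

W: 15.3 m = 15300 mm.
Magnification m = h/W = dᵢ/dₒ; combined with 1/f = 1/dₒ + 1/dᵢ this gives dₒ = f·(1 + W/h).
dₒ = 181 mm × (1 + 15300/13) = 181 × 1177.9231 ≈ 213204.077 mm = 213.204 m.

213.2 m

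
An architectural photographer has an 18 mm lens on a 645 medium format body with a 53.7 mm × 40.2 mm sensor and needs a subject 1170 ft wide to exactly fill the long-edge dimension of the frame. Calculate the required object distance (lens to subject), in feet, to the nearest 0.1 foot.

W: 1170 ft × 304.8 mm/ft = 356615.99 mm.
Magnification m = w/W = dᵢ/dₒ; combined with 1/f = 1/dₒ + 1/dᵢ this gives dₒ = f·(1 + W/w).
dₒ = 18 mm × (1 + 356616/53.7) = 18 × 6641.8936 ≈ 119554.086 mm = 119554.086/304.8 ft = 392.238 ft.

392.2 ft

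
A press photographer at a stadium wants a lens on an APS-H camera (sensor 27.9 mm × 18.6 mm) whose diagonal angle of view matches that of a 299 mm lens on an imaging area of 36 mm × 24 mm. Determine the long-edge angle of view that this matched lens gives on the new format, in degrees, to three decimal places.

Sensor diagonal = √(36² + 24²) = √1872.0000 ≈ 43.2666 mm.
Sensor diagonal = √(27.9² + 18.6²) = √1124.3700 ≈ 33.5316 mm.
Equal diagonal AOV ⇒ f₂ = f₁ · 33.5316/43.2666 = 299 × 0.77500 ≈ 231.7250 mm.
Long-edge AOV on the new format = 2·arctan(27.9 / (2 × 231.7250)) = 2·arctan(0.06020) ≈ 6.8902°.

6.890°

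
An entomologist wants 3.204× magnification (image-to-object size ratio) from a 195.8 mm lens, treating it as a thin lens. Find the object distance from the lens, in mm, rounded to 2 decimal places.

256.91 mm

With m = dᵢ/dₒ and 1/f = 1/dₒ + 1/dᵢ, substituting dᵢ = m·dₒ gives 1/f = (1 + 1/m)/dₒ, hence dₒ = f·(1 + 1/m).
dₒ = 195.8 × (1 + 1/3.204) = 195.8 × 1.31211 ≈ 256.911 mm.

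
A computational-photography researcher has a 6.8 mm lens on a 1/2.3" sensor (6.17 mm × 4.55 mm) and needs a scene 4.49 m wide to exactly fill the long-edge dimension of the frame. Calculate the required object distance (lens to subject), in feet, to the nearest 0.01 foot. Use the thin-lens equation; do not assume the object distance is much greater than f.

W: 4.49 m = 4490 mm.
Magnification m = w/W = dᵢ/dₒ; combined with 1/f = 1/dₒ + 1/dᵢ this gives dₒ = f·(1 + W/w).
dₒ = 6.8 mm × (1 + 4490/6.17) = 6.8 × 728.7147 ≈ 4955.260 mm = 4955.260/304.8 ft = 16.2574 ft.

16.26 ft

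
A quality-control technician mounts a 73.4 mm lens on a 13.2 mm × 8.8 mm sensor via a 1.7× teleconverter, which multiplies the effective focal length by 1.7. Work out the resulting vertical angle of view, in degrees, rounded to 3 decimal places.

Effective focal length f = 73.4 × 1.7 = 124.78 mm.
α = 2·arctan(8.8 / (2 × 124.78)) = 2·arctan(0.03526) ≈ 4.0391°.

4.039°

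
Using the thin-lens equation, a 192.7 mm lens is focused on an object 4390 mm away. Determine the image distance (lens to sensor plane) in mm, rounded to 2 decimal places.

1/dᵢ = 1/f − 1/dₒ = 1/192.7 − 1/4390 = 0.0049616 mm⁻¹.
dᵢ = 1/0.0049616 ≈ 201.5469 mm.

201.55 mm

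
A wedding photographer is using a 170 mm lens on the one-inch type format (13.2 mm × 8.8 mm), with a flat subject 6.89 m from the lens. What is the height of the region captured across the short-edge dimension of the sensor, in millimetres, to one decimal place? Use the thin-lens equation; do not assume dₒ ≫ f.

dₒ: 6.89 m = 6890 mm.
Similar triangles through the lens centre give W/dₒ = h/dᵢ; with 1/f = 1/dₒ + 1/dᵢ this gives W = h·(dₒ − f)/f.
W = 8.8 mm × (6890 − 170) / 170 = 8.8 × 39.5294 ≈ 347.859 mm.

347.9 mm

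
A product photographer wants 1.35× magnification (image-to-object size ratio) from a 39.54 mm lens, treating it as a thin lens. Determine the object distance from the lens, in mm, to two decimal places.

With m = dᵢ/dₒ and 1/f = 1/dₒ + 1/dᵢ, substituting dᵢ = m·dₒ gives 1/f = (1 + 1/m)/dₒ, hence dₒ = f·(1 + 1/m).
dₒ = 39.54 × (1 + 1/1.35) = 39.54 × 1.74074 ≈ 68.829 mm.

68.83 mm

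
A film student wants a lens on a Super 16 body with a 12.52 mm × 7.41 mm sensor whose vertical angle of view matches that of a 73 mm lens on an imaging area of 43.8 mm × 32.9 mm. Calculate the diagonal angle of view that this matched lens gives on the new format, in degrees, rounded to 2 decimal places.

Equal vertical AOV ⇒ f₂ = f₁ · 7.41/32.9 = 73 × 0.22523 ≈ 16.4416 mm.
Sensor diagonal = √(12.52² + 7.41²) = √211.6585 ≈ 14.5485 mm.
Diagonal AOV on the new format = 2·arctan(14.5485 / (2 × 16.4416)) = 2·arctan(0.44243) ≈ 47.7319°.

47.73°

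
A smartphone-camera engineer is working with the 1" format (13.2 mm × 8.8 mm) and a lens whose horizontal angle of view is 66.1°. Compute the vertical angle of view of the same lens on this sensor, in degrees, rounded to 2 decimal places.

From the horizontal AOV: f = 13.2 / (2·tan(33.05°)) = 13.2 / 1.30130 ≈ 10.1437 mm.
Vertical AOV = 2·arctan(8.8 / (2 × 10.1437)) = 2·arctan(0.43377) ≈ 46.8991°.

46.90°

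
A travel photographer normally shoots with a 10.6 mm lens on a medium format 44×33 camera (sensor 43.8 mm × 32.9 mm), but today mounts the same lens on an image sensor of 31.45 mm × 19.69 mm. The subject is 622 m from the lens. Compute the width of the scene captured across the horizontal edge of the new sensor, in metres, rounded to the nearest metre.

1845 m

The focal length stays 10.6 mm; the relevant sensor dimension is now w = 31.45 mm. Object distance dₒ = 622 m = 622000 mm.
Thin-lens field width W = w·(dₒ − f)/f = 31.45 × (622000 − 10.6)/10.6 ≈ 1845430.814 mm = 1845.43 m.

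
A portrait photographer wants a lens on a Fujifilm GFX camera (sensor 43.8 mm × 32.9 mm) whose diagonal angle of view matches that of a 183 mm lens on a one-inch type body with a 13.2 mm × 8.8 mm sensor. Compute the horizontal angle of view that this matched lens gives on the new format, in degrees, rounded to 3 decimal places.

3.970°

Sensor diagonal = √(13.2² + 8.8²) = √251.6800 ≈ 15.8644 mm.
Sensor diagonal = √(43.8² + 32.9²) = √3000.8500 ≈ 54.7800 mm.
Equal diagonal AOV ⇒ f₂ = f₁ · 54.7800/15.8644 = 183 × 3.45301 ≈ 631.9008 mm.
Horizontal AOV on the new format = 2·arctan(43.8 / (2 × 631.9008)) = 2·arctan(0.03466) ≈ 3.9698°.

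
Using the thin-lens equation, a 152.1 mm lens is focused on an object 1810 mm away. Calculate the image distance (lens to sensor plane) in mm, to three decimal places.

166.054 mm

1/dᵢ = 1/f − 1/dₒ = 1/152.1 − 1/1810 = 0.0060221 mm⁻¹.
dᵢ = 1/0.0060221 ≈ 166.0540 mm.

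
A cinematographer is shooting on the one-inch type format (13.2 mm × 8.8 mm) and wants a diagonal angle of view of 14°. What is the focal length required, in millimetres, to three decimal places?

64.603 mm

Sensor diagonal = √(13.2² + 8.8²) = √251.6800 ≈ 15.8644 mm.
From α = 2·arctan(d/2f) we get f = d / (2·tan(α/2)).
With d = 15.8644 mm and α/2 = 7°, tan(α/2) ≈ 0.12278, so f ≈ 15.8644 / 0.24557 ≈ 64.6027 mm.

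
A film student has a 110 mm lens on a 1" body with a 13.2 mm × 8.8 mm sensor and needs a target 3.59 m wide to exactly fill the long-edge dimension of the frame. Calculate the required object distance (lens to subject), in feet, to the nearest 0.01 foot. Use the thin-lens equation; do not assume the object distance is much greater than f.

W: 3.59 m = 3590 mm.
Magnification m = w/W = dᵢ/dₒ; combined with 1/f = 1/dₒ + 1/dᵢ this gives dₒ = f·(1 + W/w).
dₒ = 110 mm × (1 + 3590/13.2) = 110 × 272.9697 ≈ 30026.667 mm = 30026.667/304.8 ft = 98.5127 ft.

98.51 ft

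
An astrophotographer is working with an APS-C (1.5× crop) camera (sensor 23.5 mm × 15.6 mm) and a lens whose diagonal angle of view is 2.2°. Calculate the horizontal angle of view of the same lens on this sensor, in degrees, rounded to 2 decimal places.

1.83°

Sensor diagonal = √(23.5² + 15.6²) = √795.6100 ≈ 28.2066 mm.
From the diagonal AOV: f = 28.2066 / (2·tan(1.1°)) = 28.2066 / 0.03840 ≈ 734.5083 mm.
Horizontal AOV = 2·arctan(23.5 / (2 × 734.5083)) = 2·arctan(0.01600) ≈ 1.8330°.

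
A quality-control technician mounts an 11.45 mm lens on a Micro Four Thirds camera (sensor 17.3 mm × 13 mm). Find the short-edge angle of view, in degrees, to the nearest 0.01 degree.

Angle of view α = 2·arctan(h/2f) with h = 13 mm and f = 11.45 mm.
h/2f = 0.56769; arctan(0.56769) ≈ 29.5830°, so α ≈ 59.1659°.

59.17°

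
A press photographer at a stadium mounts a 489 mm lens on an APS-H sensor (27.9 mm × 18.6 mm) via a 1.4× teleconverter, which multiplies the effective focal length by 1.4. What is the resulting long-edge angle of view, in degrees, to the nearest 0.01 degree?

2.33°

Effective focal length f = 489 × 1.4 = 684.6 mm.
α = 2·arctan(27.9 / (2 × 684.6)) = 2·arctan(0.02038) ≈ 2.3347°.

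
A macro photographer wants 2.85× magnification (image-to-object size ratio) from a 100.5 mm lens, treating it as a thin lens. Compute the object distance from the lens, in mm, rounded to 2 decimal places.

135.76 mm

With m = dᵢ/dₒ and 1/f = 1/dₒ + 1/dᵢ, substituting dᵢ = m·dₒ gives 1/f = (1 + 1/m)/dₒ, hence dₒ = f·(1 + 1/m).
dₒ = 100.5 × (1 + 1/2.85) = 100.5 × 1.35088 ≈ 135.763 mm.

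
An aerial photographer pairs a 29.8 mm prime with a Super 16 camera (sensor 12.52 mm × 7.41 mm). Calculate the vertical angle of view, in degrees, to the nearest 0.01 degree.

Angle of view α = 2·arctan(h/2f) with h = 7.41 mm and f = 29.8 mm.
h/2f = 0.12433; arctan(0.12433) ≈ 7.0872°, so α ≈ 14.1743°.

14.17°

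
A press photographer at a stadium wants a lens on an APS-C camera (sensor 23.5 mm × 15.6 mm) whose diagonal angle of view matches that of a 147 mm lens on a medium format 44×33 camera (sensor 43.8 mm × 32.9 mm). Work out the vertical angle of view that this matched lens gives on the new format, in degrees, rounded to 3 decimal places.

Sensor diagonal = √(43.8² + 32.9²) = √3000.8500 ≈ 54.7800 mm.
Sensor diagonal = √(23.5² + 15.6²) = √795.6100 ≈ 28.2066 mm.
Equal diagonal AOV ⇒ f₂ = f₁ · 28.2066/54.7800 = 147 × 0.51491 ≈ 75.6912 mm.
Vertical AOV on the new format = 2·arctan(15.6 / (2 × 75.6912)) = 2·arctan(0.10305) ≈ 11.7672°.

11.767°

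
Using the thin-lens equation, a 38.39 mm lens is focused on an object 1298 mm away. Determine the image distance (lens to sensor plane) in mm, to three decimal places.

1/dᵢ = 1/f − 1/dₒ = 1/38.39 − 1/1298 = 0.0252780 mm⁻¹.
dᵢ = 1/0.0252780 ≈ 39.5600 mm.

39.560 mm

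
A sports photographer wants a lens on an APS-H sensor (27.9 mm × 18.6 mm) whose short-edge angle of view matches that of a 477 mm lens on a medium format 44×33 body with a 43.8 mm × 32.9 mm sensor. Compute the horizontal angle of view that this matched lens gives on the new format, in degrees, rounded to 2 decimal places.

Equal short-edge AOV ⇒ f₂ = f₁ · 18.6/32.9 = 477 × 0.56535 ≈ 269.6717 mm.
Horizontal AOV on the new format = 2·arctan(27.9 / (2 × 269.6717)) = 2·arctan(0.05173) ≈ 5.9225°.

5.92°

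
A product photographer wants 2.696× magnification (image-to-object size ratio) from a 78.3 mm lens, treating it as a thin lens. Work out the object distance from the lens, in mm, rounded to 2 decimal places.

107.34 mm

With m = dᵢ/dₒ and 1/f = 1/dₒ + 1/dᵢ, substituting dᵢ = m·dₒ gives 1/f = (1 + 1/m)/dₒ, hence dₒ = f·(1 + 1/m).
dₒ = 78.3 × (1 + 1/2.696) = 78.3 × 1.37092 ≈ 107.343 mm.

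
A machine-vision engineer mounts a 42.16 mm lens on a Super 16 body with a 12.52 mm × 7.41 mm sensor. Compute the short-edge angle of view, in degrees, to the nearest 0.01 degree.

10.04°

Angle of view α = 2·arctan(h/2f) with h = 7.41 mm and f = 42.16 mm.
h/2f = 0.08788; arctan(0.08788) ≈ 5.0222°, so α ≈ 10.0444°.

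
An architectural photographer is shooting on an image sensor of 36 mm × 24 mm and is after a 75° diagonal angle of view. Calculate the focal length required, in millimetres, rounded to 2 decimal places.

Sensor diagonal = √(36² + 24²) = √1872.0000 ≈ 43.2666 mm.
From α = 2·arctan(d/2f) we get f = d / (2·tan(α/2)).
With d = 43.2666 mm and α/2 = 37.5°, tan(α/2) ≈ 0.76733, so f ≈ 43.2666 / 1.53465 ≈ 28.1931 mm.

28.19 mm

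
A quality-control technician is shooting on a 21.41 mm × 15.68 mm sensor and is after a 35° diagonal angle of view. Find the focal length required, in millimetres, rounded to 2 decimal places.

42.08 mm

Sensor diagonal = √(21.41² + 15.68²) = √704.2505 ≈ 26.5377 mm.
From α = 2·arctan(d/2f) we get f = d / (2·tan(α/2)).
With d = 26.5377 mm and α/2 = 17.5°, tan(α/2) ≈ 0.31530, so f ≈ 26.5377 / 0.63060 ≈ 42.0834 mm.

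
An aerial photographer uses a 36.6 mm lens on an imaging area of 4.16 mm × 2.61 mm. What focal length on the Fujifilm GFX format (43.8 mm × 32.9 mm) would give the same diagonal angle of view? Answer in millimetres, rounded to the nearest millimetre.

Sensor diagonal = √(4.16² + 2.61²) = √24.1177 ≈ 4.9110 mm.
Sensor diagonal = √(43.8² + 32.9²) = √3000.8500 ≈ 54.7800 mm.
Equal angle of view means equal diagonal/f ratio, so f₂ = f₁ · (diagonal₂/diagonal₁) = 36.6 × 54.7800/4.9110.
f₂ = 36.6 × 11.15461 ≈ 408.259 mm.

408 mm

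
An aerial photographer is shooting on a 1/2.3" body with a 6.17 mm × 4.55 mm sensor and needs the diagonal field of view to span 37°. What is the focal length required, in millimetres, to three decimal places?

Sensor diagonal = √(6.17² + 4.55²) = √58.7714 ≈ 7.6663 mm.
From α = 2·arctan(d/2f) we get f = d / (2·tan(α/2)).
With d = 7.6663 mm and α/2 = 18.5°, tan(α/2) ≈ 0.33460, so f ≈ 7.6663 / 0.66919 ≈ 11.4560 mm.

11.456 mm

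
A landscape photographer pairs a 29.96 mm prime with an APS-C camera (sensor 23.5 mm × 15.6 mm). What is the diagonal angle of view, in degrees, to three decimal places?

50.416°

Sensor diagonal = √(23.5² + 15.6²) = √795.6100 ≈ 28.2066 mm.
Angle of view α = 2·arctan(d/2f) with d = 28.2066 mm and f = 29.96 mm.
d/2f = 0.47074; arctan(0.47074) ≈ 25.2081°, so α ≈ 50.4162°.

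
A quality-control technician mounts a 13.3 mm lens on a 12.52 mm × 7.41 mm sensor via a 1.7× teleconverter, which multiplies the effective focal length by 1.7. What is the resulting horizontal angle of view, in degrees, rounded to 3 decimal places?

Effective focal length f = 13.3 × 1.7 = 22.61 mm.
α = 2·arctan(12.52 / (2 × 22.61)) = 2·arctan(0.27687) ≈ 30.9515°.

30.951°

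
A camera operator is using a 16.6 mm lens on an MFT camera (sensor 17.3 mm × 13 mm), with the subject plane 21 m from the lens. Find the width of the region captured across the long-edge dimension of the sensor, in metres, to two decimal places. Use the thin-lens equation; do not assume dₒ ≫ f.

dₒ: 21 m = 21000 mm.
Similar triangles through the lens centre give W/dₒ = w/dᵢ; with 1/f = 1/dₒ + 1/dᵢ this gives W = w·(dₒ − f)/f.
W = 17.3 mm × (21000 − 16.6) / 16.6 = 17.3 × 1264.0602 ≈ 21868.242 mm = 21.8682 m.

21.87 m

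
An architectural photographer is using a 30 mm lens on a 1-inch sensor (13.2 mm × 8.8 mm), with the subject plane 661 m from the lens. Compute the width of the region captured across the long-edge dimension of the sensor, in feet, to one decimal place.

954.2 ft

dₒ: 661 m = 661000 mm.
Similar triangles through the lens centre give W/dₒ = w/dᵢ; with 1/f = 1/dₒ + 1/dᵢ this gives W = w·(dₒ − f)/f.
W = 13.2 mm × (661000 − 30) / 30 = 13.2 × 22032.3333 ≈ 290826.800 mm = 290826.800/304.8 ft = 954.156 ft.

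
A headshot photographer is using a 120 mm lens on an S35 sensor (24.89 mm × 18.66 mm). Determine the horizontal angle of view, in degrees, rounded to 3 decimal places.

11.842°

Angle of view α = 2·arctan(w/2f) with w = 24.89 mm and f = 120 mm.
w/2f = 0.10371; arctan(0.10371) ≈ 5.9209°, so α ≈ 11.8418°.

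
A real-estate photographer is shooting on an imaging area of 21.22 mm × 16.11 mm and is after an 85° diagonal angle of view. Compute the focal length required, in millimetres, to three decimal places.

Sensor diagonal = √(21.22² + 16.11²) = √709.8205 ≈ 26.6425 mm.
From α = 2·arctan(d/2f) we get f = d / (2·tan(α/2)).
With d = 26.6425 mm and α/2 = 42.5°, tan(α/2) ≈ 0.91633, so f ≈ 26.6425 / 1.83266 ≈ 14.5376 mm.

14.538 mm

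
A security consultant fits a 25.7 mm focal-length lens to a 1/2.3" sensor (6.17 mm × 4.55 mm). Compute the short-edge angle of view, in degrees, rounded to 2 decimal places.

10.12°

Angle of view α = 2·arctan(h/2f) with h = 4.55 mm and f = 25.7 mm.
h/2f = 0.08852; arctan(0.08852) ≈ 5.0587°, so α ≈ 10.1174°.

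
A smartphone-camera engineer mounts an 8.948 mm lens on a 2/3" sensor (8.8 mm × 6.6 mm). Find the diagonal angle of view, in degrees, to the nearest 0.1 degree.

Sensor diagonal = √(8.8² + 6.6²) = √121.0000 ≈ 11.0000 mm.
Angle of view α = 2·arctan(d/2f) with d = 11.0000 mm and f = 8.948 mm.
d/2f = 0.61466; arctan(0.61466) ≈ 31.5775°, so α ≈ 63.1550°.

63.2°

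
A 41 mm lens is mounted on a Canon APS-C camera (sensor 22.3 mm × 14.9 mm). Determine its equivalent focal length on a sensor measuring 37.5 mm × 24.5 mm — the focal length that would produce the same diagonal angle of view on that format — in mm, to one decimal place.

Sensor diagonal = √(22.3² + 14.9²) = √719.3000 ≈ 26.8198 mm.
Sensor diagonal = √(37.5² + 24.5²) = √2006.5000 ≈ 44.7940 mm.
Equal angle of view means equal diagonal/f ratio, so f₂ = f₁ · (diagonal₂/diagonal₁) = 41 × 44.7940/26.8198.
f₂ = 41 × 1.67018 ≈ 68.478 mm.

68.5 mm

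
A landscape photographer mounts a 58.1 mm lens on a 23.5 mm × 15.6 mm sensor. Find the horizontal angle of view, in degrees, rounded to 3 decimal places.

22.866°

Angle of view α = 2·arctan(w/2f) with w = 23.5 mm and f = 58.1 mm.
w/2f = 0.20224; arctan(0.20224) ≈ 11.4331°, so α ≈ 22.8663°.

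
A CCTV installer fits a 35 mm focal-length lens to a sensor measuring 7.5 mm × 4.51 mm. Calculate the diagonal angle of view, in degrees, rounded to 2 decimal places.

Sensor diagonal = √(7.5² + 4.51²) = √76.5901 ≈ 8.7516 mm.
Angle of view α = 2·arctan(d/2f) with d = 8.7516 mm and f = 35 mm.
d/2f = 0.12502; arctan(0.12502) ≈ 7.1263°, so α ≈ 14.2526°.

14.25°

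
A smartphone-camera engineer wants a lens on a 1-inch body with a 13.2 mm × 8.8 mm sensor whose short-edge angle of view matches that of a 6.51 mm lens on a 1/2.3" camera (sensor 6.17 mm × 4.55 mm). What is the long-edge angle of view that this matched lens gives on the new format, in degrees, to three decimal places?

Equal short-edge AOV ⇒ f₂ = f₁ · 8.8/4.55 = 6.51 × 1.93407 ≈ 12.5908 mm.
Long-edge AOV on the new format = 2·arctan(13.2 / (2 × 12.5908)) = 2·arctan(0.52419) ≈ 55.3265°.

55.326°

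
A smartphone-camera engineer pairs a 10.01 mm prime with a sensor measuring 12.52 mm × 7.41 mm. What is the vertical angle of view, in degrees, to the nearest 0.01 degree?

40.62°

Angle of view α = 2·arctan(h/2f) with h = 7.41 mm and f = 10.01 mm.
h/2f = 0.37013; arctan(0.37013) ≈ 20.3110°, so α ≈ 40.6220°.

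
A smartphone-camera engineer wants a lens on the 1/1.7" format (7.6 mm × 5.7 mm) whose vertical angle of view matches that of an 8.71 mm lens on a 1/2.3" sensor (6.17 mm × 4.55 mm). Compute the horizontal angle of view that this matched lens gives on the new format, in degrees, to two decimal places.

Equal vertical AOV ⇒ f₂ = f₁ · 5.7/4.55 = 8.71 × 1.25275 ≈ 10.9114 mm.
Horizontal AOV on the new format = 2·arctan(7.6 / (2 × 10.9114)) = 2·arctan(0.34826) ≈ 38.4022°.

38.40°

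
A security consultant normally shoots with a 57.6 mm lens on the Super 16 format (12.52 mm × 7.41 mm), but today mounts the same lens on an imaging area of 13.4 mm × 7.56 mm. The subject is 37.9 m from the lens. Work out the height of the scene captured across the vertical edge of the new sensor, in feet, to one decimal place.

16.3 ft

The focal length stays 57.6 mm; the relevant sensor dimension is now h = 7.56 mm. Object distance dₒ = 37.9 m = 37900 mm.
Thin-lens field height W = h·(dₒ − f)/f = 7.56 × (37900 − 57.6)/57.6 ≈ 4966.815 mm = 4966.815/304.8 ft = 16.2953 ft.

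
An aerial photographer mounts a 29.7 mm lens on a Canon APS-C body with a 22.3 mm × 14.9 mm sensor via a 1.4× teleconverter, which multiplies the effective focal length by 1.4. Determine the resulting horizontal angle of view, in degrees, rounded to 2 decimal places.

Effective focal length f = 29.7 × 1.4 = 41.58 mm.
α = 2·arctan(22.3 / (2 × 41.58)) = 2·arctan(0.26816) ≈ 30.0223°.

30.02°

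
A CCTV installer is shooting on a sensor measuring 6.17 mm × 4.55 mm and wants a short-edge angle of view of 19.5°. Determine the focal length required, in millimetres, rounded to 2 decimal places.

From α = 2·arctan(h/2f) we get f = h / (2·tan(α/2)).
With h = 4.55 mm and α/2 = 9.75°, tan(α/2) ≈ 0.17183, so f ≈ 4.55 / 0.34366 ≈ 13.2397 mm.

13.24 mm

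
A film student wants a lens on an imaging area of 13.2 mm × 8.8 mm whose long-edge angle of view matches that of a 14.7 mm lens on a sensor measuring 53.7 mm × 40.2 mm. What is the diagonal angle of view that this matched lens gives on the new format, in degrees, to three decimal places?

Equal long-edge AOV ⇒ f₂ = f₁ · 13.2/53.7 = 14.7 × 0.24581 ≈ 3.6134 mm.
Sensor diagonal = √(13.2² + 8.8²) = √251.6800 ≈ 15.8644 mm.
Diagonal AOV on the new format = 2·arctan(15.8644 / (2 × 3.6134)) = 2·arctan(2.19522) ≈ 131.0181°.

131.018°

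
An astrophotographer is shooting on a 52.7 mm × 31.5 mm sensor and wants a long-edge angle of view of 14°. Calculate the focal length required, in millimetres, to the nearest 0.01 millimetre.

From α = 2·arctan(w/2f) we get f = w / (2·tan(α/2)).
With w = 52.7 mm and α/2 = 7°, tan(α/2) ≈ 0.12278, so f ≈ 52.7 / 0.24557 ≈ 214.6035 mm.

214.60 mm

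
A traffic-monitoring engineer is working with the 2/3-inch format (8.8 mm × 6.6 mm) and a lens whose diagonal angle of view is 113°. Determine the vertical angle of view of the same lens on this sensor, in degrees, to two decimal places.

Sensor diagonal = √(8.8² + 6.6²) = √121.0000 ≈ 11.0000 mm.
From the diagonal AOV: f = 11.0000 / (2·tan(56.5°)) = 11.0000 / 3.02167 ≈ 3.6404 mm.
Vertical AOV = 2·arctan(6.6 / (2 × 3.6404)) = 2·arctan(0.90650) ≈ 84.3847°.

84.38°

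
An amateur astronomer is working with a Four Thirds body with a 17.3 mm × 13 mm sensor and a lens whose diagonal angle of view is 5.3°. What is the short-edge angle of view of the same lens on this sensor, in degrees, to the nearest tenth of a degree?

Sensor diagonal = √(17.3² + 13²) = √468.2900 ≈ 21.6400 mm.
From the diagonal AOV: f = 21.6400 / (2·tan(2.65°)) = 21.6400 / 0.09257 ≈ 233.7730 mm.
Short-edge AOV = 2·arctan(13 / (2 × 233.7730)) = 2·arctan(0.02780) ≈ 3.1854°.

3.2°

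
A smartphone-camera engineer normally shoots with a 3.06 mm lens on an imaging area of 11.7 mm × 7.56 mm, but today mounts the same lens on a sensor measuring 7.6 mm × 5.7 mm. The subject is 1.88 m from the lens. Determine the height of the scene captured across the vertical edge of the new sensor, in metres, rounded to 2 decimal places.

The focal length stays 3.06 mm; the relevant sensor dimension is now h = 5.7 mm. Object distance dₒ = 1.88 m = 1880 mm.
Thin-lens field height W = h·(dₒ − f)/f = 5.7 × (1880 − 3.06)/3.06 ≈ 3496.261 mm = 3.49626 m.

3.50 m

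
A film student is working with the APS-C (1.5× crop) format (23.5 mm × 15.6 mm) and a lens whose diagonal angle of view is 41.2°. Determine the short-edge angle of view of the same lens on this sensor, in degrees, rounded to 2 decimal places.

Sensor diagonal = √(23.5² + 15.6²) = √795.6100 ≈ 28.2066 mm.
From the diagonal AOV: f = 28.2066 / (2·tan(20.6°)) = 28.2066 / 0.75175 ≈ 37.5212 mm.
Short-edge AOV = 2·arctan(15.6 / (2 × 37.5212)) = 2·arctan(0.20788) ≈ 23.4871°.

23.49°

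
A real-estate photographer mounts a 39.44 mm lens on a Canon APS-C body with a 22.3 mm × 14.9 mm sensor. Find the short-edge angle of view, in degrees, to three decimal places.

21.394°

Angle of view α = 2·arctan(h/2f) with h = 14.9 mm and f = 39.44 mm.
h/2f = 0.18889; arctan(0.18889) ≈ 10.6968°, so α ≈ 21.3936°.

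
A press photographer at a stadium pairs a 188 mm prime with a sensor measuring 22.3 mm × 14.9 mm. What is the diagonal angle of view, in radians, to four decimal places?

0.1424 rad

Sensor diagonal = √(22.3² + 14.9²) = √719.3000 ≈ 26.8198 mm.
Angle of view α = 2·arctan(d/2f) with d = 26.8198 mm and f = 188 mm.
d/2f = 0.07133; arctan(0.07133) ≈ 0.0712 rad, so α ≈ 0.1424 rad.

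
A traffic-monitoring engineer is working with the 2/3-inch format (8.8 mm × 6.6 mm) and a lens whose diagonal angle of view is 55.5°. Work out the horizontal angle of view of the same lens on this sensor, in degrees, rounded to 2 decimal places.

Sensor diagonal = √(8.8² + 6.6²) = √121.0000 ≈ 11.0000 mm.
From the diagonal AOV: f = 11.0000 / (2·tan(27.75°)) = 11.0000 / 1.05225 ≈ 10.4538 mm.
Horizontal AOV = 2·arctan(8.8 / (2 × 10.4538)) = 2·arctan(0.42090) ≈ 45.6525°.

45.65°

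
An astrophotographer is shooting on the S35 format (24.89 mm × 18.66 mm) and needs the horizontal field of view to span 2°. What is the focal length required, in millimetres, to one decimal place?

713.0 mm

From α = 2·arctan(w/2f) we get f = w / (2·tan(α/2)).
With w = 24.89 mm and α/2 = 1°, tan(α/2) ≈ 0.01746, so f ≈ 24.89 / 0.03491 ≈ 712.9736 mm.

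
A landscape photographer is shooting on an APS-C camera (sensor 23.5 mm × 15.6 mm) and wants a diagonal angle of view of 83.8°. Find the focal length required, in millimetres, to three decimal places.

15.718 mm

Sensor diagonal = √(23.5² + 15.6²) = √795.6100 ≈ 28.2066 mm.
From α = 2·arctan(d/2f) we get f = d / (2·tan(α/2)).
With d = 28.2066 mm and α/2 = 41.9°, tan(α/2) ≈ 0.89725, so f ≈ 28.2066 / 1.79450 ≈ 15.7184 mm.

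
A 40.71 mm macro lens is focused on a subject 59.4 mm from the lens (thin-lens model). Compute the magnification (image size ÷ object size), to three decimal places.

2.178×

Thin lens: 1/f = 1/dₒ + 1/dᵢ → 1/dᵢ = 1/40.71 − 1/59.4 = 0.0077290 mm⁻¹, so dᵢ ≈ 129.3833 mm.
Magnification m = dᵢ/dₒ = 129.3833/59.4 ≈ 2.17817.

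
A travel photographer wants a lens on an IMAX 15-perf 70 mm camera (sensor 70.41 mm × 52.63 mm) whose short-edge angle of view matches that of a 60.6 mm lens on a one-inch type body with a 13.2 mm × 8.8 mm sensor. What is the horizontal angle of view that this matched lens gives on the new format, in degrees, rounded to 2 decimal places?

11.10°

Equal short-edge AOV ⇒ f₂ = f₁ · 52.63/8.8 = 60.6 × 5.98068 ≈ 362.4293 mm.
Horizontal AOV on the new format = 2·arctan(70.41 / (2 × 362.4293)) = 2·arctan(0.09714) ≈ 11.0962°.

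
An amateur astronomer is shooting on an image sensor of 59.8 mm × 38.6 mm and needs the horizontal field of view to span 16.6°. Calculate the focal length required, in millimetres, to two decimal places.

204.96 mm

From α = 2·arctan(w/2f) we get f = w / (2·tan(α/2)).
With w = 59.8 mm and α/2 = 8.3°, tan(α/2) ≈ 0.14588, so f ≈ 59.8 / 0.29177 ≈ 204.9570 mm.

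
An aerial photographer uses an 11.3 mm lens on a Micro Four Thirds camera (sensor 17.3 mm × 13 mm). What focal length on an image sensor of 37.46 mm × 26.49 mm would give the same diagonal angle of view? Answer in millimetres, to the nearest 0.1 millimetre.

Sensor diagonal = √(17.3² + 13²) = √468.2900 ≈ 21.6400 mm.
Sensor diagonal = √(37.46² + 26.49²) = √2104.9717 ≈ 45.8800 mm.
Equal angle of view means equal diagonal/f ratio, so f₂ = f₁ · (diagonal₂/diagonal₁) = 11.3 × 45.8800/21.6400.
f₂ = 11.3 × 2.12015 ≈ 23.958 mm.

24.0 mm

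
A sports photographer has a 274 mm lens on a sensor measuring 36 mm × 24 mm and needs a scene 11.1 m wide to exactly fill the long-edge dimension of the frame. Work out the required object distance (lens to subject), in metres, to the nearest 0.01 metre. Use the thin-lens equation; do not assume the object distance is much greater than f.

W: 11.1 m = 11100 mm.
Magnification m = w/W = dᵢ/dₒ; combined with 1/f = 1/dₒ + 1/dᵢ this gives dₒ = f·(1 + W/w).
dₒ = 274 mm × (1 + 11100/36) = 274 × 309.3333 ≈ 84757.333 mm = 84.7573 m.

84.76 m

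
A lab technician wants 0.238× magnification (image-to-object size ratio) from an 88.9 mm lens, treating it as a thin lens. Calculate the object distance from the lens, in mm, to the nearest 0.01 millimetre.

462.43 mm

With m = dᵢ/dₒ and 1/f = 1/dₒ + 1/dᵢ, substituting dᵢ = m·dₒ gives 1/f = (1 + 1/m)/dₒ, hence dₒ = f·(1 + 1/m).
dₒ = 88.9 × (1 + 1/0.238) = 88.9 × 5.20168 ≈ 462.429 mm.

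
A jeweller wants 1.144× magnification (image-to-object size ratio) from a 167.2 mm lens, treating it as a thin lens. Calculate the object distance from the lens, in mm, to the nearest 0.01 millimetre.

With m = dᵢ/dₒ and 1/f = 1/dₒ + 1/dᵢ, substituting dᵢ = m·dₒ gives 1/f = (1 + 1/m)/dₒ, hence dₒ = f·(1 + 1/m).
dₒ = 167.2 × (1 + 1/1.144) = 167.2 × 1.87413 ≈ 313.354 mm.

313.35 mm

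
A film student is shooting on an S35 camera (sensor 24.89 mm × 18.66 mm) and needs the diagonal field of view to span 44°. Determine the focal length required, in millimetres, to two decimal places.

Sensor diagonal = √(24.89² + 18.66²) = √967.7077 ≈ 31.1080 mm.
From α = 2·arctan(d/2f) we get f = d / (2·tan(α/2)).
With d = 31.1080 mm and α/2 = 22°, tan(α/2) ≈ 0.40403, so f ≈ 31.1080 / 0.80805 ≈ 38.4975 mm.

38.50 mm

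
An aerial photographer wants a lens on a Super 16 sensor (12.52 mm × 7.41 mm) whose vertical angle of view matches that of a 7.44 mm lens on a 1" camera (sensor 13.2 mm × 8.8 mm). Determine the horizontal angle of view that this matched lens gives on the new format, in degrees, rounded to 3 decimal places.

Equal vertical AOV ⇒ f₂ = f₁ · 7.41/8.8 = 7.44 × 0.84205 ≈ 6.2648 mm.
Horizontal AOV on the new format = 2·arctan(12.52 / (2 × 6.2648)) = 2·arctan(0.99923) ≈ 89.9559°.

89.956°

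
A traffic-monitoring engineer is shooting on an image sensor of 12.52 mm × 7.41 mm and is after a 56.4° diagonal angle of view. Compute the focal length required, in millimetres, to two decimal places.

Sensor diagonal = √(12.52² + 7.41²) = √211.6585 ≈ 14.5485 mm.
From α = 2·arctan(d/2f) we get f = d / (2·tan(α/2)).
With d = 14.5485 mm and α/2 = 28.2°, tan(α/2) ≈ 0.53620, so f ≈ 14.5485 / 1.07239 ≈ 13.5664 mm.

13.57 mm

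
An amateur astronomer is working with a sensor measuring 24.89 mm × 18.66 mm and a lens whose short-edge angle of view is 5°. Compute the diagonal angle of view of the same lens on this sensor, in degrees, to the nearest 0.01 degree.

8.33°

From the short-edge AOV: f = 18.66 / (2·tan(2.5°)) = 18.66 / 0.08732 ≈ 213.6921 mm.
Sensor diagonal = √(24.89² + 18.66²) = √967.7077 ≈ 31.1080 mm.
Diagonal AOV = 2·arctan(31.1080 / (2 × 213.6921)) = 2·arctan(0.07279) ≈ 8.3261°.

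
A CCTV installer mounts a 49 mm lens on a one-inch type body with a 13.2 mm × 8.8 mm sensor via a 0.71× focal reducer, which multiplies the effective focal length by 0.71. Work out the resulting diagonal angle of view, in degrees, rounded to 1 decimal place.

25.7°

Effective focal length f = 49 × 0.71 = 34.79 mm.
Sensor diagonal = √(13.2² + 8.8²) = √251.6800 ≈ 15.8644 mm.
α = 2·arctan(15.864 / (2 × 34.79)) = 2·arctan(0.22800) ≈ 25.6881°.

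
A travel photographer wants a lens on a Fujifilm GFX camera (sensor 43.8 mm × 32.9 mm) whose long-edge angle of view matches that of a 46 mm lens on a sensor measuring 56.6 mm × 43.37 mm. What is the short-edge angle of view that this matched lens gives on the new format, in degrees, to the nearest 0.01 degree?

Equal long-edge AOV ⇒ f₂ = f₁ · 43.8/56.6 = 46 × 0.77385 ≈ 35.5972 mm.
Short-edge AOV on the new format = 2·arctan(32.9 / (2 × 35.5972)) = 2·arctan(0.46212) ≈ 49.6048°.

49.60°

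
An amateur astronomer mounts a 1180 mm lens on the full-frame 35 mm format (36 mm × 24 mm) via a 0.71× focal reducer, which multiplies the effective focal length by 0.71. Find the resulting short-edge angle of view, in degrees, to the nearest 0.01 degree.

1.64°

Effective focal length f = 1180 × 0.71 = 837.8 mm.
α = 2·arctan(24 / (2 × 837.8)) = 2·arctan(0.01432) ≈ 1.6412°.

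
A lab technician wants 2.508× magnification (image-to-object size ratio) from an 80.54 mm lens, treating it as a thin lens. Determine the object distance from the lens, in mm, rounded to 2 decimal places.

112.65 mm

With m = dᵢ/dₒ and 1/f = 1/dₒ + 1/dᵢ, substituting dᵢ = m·dₒ gives 1/f = (1 + 1/m)/dₒ, hence dₒ = f·(1 + 1/m).
dₒ = 80.54 × (1 + 1/2.508) = 80.54 × 1.39872 ≈ 112.653 mm.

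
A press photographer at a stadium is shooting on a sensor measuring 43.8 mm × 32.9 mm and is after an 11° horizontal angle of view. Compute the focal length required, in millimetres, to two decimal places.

From α = 2·arctan(w/2f) we get f = w / (2·tan(α/2)).
With w = 43.8 mm and α/2 = 5.5°, tan(α/2) ≈ 0.09629, so f ≈ 43.8 / 0.19258 ≈ 227.4402 mm.

227.44 mm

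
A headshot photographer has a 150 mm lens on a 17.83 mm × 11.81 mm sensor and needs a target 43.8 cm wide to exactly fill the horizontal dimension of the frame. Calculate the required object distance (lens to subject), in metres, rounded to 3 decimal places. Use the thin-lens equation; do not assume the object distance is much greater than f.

W: 43.8 cm = 438 mm.
Magnification m = w/W = dᵢ/dₒ; combined with 1/f = 1/dₒ + 1/dᵢ this gives dₒ = f·(1 + W/w).
dₒ = 150 mm × (1 + 438/17.83) = 150 × 25.5653 ≈ 3834.801 mm = 3.8348 m.

3.835 m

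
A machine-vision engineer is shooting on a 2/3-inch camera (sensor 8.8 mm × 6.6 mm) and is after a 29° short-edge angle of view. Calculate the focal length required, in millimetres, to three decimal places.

From α = 2·arctan(h/2f) we get f = h / (2·tan(α/2)).
With h = 6.6 mm and α/2 = 14.5°, tan(α/2) ≈ 0.25862, so f ≈ 6.6 / 0.51724 ≈ 12.7602 mm.

12.760 mm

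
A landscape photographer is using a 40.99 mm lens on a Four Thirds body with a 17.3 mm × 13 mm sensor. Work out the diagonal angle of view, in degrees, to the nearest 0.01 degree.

29.57°

Sensor diagonal = √(17.3² + 13²) = √468.2900 ≈ 21.6400 mm.
Angle of view α = 2·arctan(d/2f) with d = 21.6400 mm and f = 40.99 mm.
d/2f = 0.26397; arctan(0.26397) ≈ 14.7869°, so α ≈ 29.5738°.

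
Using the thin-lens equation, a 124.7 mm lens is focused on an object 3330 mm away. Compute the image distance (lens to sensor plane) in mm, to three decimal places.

1/dᵢ = 1/f − 1/dₒ = 1/124.7 − 1/3330 = 0.0077189 mm⁻¹.
dᵢ = 1/0.0077189 ≈ 129.5514 mm.

129.551 mm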